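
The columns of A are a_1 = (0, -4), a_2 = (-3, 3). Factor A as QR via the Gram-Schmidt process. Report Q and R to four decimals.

a_1 = (0, -4); ‖a_1‖ = 4.0000, so e_1 = (0.0000, -1.0000).
e_1·a_2 = 0.0000·(-3) + (-1.0000)·3 = -3.0000.
u_2 = a_2 + 3.0000·e_1 = (-3.0000, 0.0000).
‖u_2‖ = 3.0000, so e_2 = (-1.0000, 0.0000).

Q = [[0.0000, -1.0000], [-1.0000, 0.0000]], R = [[4.0000, -3.0000], [0.0000, 3.0000]]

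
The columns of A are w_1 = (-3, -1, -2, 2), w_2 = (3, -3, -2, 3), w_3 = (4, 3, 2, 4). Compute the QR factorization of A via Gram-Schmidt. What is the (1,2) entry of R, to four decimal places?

e_1 = w_1/‖w_1‖ = (-3, -1, -2, 2)/4.2426 = (-0.7071, -0.2357, -0.4714, 0.4714).
r_{12} = e_1·w_2 = 0.9428.

r_{12} = 0.9428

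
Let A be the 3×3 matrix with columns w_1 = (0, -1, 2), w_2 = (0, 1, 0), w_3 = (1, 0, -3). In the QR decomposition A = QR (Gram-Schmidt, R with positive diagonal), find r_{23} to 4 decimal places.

r_{23} = -1.3416

q_1 = w_1/‖w_1‖ = (0, -1, 2)/2.2361 = (0.0000, -0.4472, 0.8944).
r_{12} = q_1·w_2 = -0.4472.
u_2 = w_2 + 0.4472·q_1 = (0.0000, 0.8000, 0.4000).
‖u_2‖ = 0.8944, so q_2 = (0.0000, 0.8944, 0.4472).
r_{23} = q_2·w_3 = -1.3416.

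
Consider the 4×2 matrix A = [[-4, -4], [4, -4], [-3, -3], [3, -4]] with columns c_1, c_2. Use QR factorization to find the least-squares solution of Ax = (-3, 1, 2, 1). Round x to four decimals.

x = (0.2587, -0.0215)

c_1 = (-4, 4, -3, 3); ‖c_1‖ = 7.0711, so q_1 = (-0.5657, 0.5657, -0.4243, 0.4243).
q_1·c_2 = (-0.5657)·(-4) + 0.5657·(-4) + (-0.4243)·(-3) + 0.4243·(-4) = -0.4243.
u_2 = c_2 + 0.4243·q_1 = (-4.2400, -3.7600, -3.1800, -3.8200).
‖u_2‖ = 7.5379, so q_2 = (-0.5625, -0.4988, -0.4219, -0.5068).
Qᵀb = (1.8385, -0.1618).
Back-substitute: x_2 = -0.1618/7.5379 = -0.0215.
x_1 = (1.8385 + 0.4243·(-0.0215))/7.0711 = 0.2587.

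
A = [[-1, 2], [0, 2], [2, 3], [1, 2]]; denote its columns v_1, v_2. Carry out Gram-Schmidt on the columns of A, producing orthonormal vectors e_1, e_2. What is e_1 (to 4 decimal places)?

v_1 = (-1, 0, 2, 1); ‖v_1‖ = 2.4495, so e_1 = (-0.4082, 0.0000, 0.8165, 0.4082).

e_1 = (-0.4082, 0.0000, 0.8165, 0.4082)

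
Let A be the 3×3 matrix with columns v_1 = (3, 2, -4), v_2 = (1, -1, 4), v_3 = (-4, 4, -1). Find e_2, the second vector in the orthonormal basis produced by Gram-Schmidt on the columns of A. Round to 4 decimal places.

e_2 = (0.7974, 0.0108, 0.6034)

v_1 = (3, 2, -4); ‖v_1‖ = 5.3852, so e_1 = (0.5571, 0.3714, -0.7428).
e_1·v_2 = 0.5571·1 + 0.3714·(-1) + (-0.7428)·4 = -2.7854.
u_2 = v_2 + 2.7854·e_1 = (2.5517, 0.0345, 1.9310).
‖u_2‖ = 3.2002, so e_2 = (0.7974, 0.0108, 0.6034).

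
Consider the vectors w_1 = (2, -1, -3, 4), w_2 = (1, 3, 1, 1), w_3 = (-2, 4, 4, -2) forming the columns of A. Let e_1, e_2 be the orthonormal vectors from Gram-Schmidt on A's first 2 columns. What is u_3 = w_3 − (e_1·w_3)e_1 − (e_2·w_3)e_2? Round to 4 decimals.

w_1 = (2, -1, -3, 4); ‖w_1‖ = 5.4772, so e_1 = (0.3651, -0.1826, -0.5477, 0.7303).
e_1·w_2 = 0.3651·1 + (-0.1826)·3 + (-0.5477)·1 + 0.7303·1 = 0.0000.
u_2 = w_2 + 0.0000·e_1 = (1.0000, 3.0000, 1.0000, 1.0000).
‖u_2‖ = 3.4641, so e_2 = (0.2887, 0.8660, 0.2887, 0.2887).
e_1·w_3 = 0.3651·(-2) + (-0.1826)·4 + (-0.5477)·4 + 0.7303·(-2) = -5.1121; e_2·w_3 = 0.2887·(-2) + 0.8660·4 + 0.2887·4 + 0.2887·(-2) = 3.4641.
u_3 = w_3 + 5.1121·e_1 − 3.4641·e_2 = (-1.1333, 0.0667, 0.2000, 0.7333).

u_3 = (-1.1333, 0.0667, 0.2000, 0.7333)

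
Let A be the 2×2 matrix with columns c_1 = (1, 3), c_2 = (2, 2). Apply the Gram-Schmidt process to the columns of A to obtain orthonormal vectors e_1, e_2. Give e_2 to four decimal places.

c_1 = (1, 3); ‖c_1‖ = 3.1623, so e_1 = (0.3162, 0.9487).
e_1·c_2 = 0.3162·2 + 0.9487·2 = 2.5298.
u_2 = c_2 − 2.5298·e_1 = (1.2000, -0.4000).
‖u_2‖ = 1.2649, so e_2 = (0.9487, -0.3162).

e_2 = (0.9487, -0.3162)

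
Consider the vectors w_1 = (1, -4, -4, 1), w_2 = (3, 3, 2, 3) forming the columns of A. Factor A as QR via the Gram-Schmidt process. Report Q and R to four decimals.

w_1 = (1, -4, -4, 1); ‖w_1‖ = 5.8310, so q_1 = (0.1715, -0.6860, -0.6860, 0.1715).
q_1·w_2 = 0.1715·3 + (-0.6860)·3 + (-0.6860)·2 + 0.1715·3 = -2.4010.
u_2 = w_2 + 2.4010·q_1 = (3.4118, 1.3529, 0.3529, 3.4118).
‖u_2‖ = 5.0235, so q_2 = (0.6792, 0.2693, 0.0703, 0.6792).

Q = [[0.1715, 0.6792], [-0.6860, 0.2693], [-0.6860, 0.0703], [0.1715, 0.6792]], R = [[5.8310, -2.4010], [0.0000, 5.0235]]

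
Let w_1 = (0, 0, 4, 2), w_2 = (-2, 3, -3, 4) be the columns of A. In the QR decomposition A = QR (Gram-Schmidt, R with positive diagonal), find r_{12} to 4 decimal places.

w_1 = (0, 0, 4, 2); ‖w_1‖ = 4.4721, so e_1 = (0.0000, 0.0000, 0.8944, 0.4472).
r_{12} = e_1·w_2 = -0.8944.

r_{12} = -0.8944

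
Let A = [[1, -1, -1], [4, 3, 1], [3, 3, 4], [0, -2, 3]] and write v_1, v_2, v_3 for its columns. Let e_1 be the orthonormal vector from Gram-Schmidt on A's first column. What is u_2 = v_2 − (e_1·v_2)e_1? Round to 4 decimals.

v_1 = (1, 4, 3, 0); ‖v_1‖ = 5.0990, so e_1 = (0.1961, 0.7845, 0.5883, 0.0000).
e_1·v_2 = 0.1961·(-1) + 0.7845·3 + 0.5883·3 + 0.0000·(-2) = 3.9223.
u_2 = v_2 − 3.9223·e_1 = (-1.7692, -0.0769, 0.6923, -2.0000).

u_2 = (-1.7692, -0.0769, 0.6923, -2.0000)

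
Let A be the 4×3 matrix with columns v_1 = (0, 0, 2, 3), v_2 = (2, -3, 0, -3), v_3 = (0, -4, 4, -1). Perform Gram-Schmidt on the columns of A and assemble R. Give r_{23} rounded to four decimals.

r_{23} = 4.6490

v_1 = (0, 0, 2, 3); ‖v_1‖ = 3.6056, so e_1 = (0.0000, 0.0000, 0.5547, 0.8321).
e_1·v_2 = 0.0000·2 + 0.0000·(-3) + 0.5547·0 + 0.8321·(-3) = -2.4962.
u_2 = v_2 + 2.4962·e_1 = (2.0000, -3.0000, 1.3846, -0.9231).
‖u_2‖ = 3.9710, so e_2 = (0.5036, -0.7555, 0.3487, -0.2325).
r_{23} = e_2·v_3 = 4.6490.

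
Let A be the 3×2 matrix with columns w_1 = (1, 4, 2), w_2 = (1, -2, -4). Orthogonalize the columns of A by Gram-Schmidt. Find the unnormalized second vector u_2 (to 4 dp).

u_2 = (1.7143, 0.8571, -2.5714)

w_1 = (1, 4, 2); ‖w_1‖ = 4.5826, so q_1 = (0.2182, 0.8729, 0.4364).
q_1·w_2 = 0.2182·1 + 0.8729·(-2) + 0.4364·(-4) = -3.2733.
u_2 = w_2 + 3.2733·q_1 = (1.7143, 0.8571, -2.5714).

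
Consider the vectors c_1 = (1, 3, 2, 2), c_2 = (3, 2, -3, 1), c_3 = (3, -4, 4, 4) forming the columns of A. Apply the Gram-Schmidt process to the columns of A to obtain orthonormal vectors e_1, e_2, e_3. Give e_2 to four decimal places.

c_1 = (1, 3, 2, 2); ‖c_1‖ = 4.2426, so e_1 = (0.2357, 0.7071, 0.4714, 0.4714).
e_1·c_2 = 0.2357·3 + 0.7071·2 + 0.4714·(-3) + 0.4714·1 = 1.1785.
u_2 = c_2 − 1.1785·e_1 = (2.7222, 1.1667, -3.5556, 0.4444).
‖u_2‖ = 4.6488, so e_2 = (0.5856, 0.2510, -0.7648, 0.0956).

e_2 = (0.5856, 0.2510, -0.7648, 0.0956)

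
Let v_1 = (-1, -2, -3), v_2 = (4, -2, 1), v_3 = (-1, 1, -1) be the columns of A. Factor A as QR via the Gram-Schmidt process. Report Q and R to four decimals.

v_1 = (-1, -2, -3); ‖v_1‖ = 3.7417, so e_1 = (-0.2673, -0.5345, -0.8018).
e_1·v_2 = (-0.2673)·4 + (-0.5345)·(-2) + (-0.8018)·1 = -0.8018.
u_2 = v_2 + 0.8018·e_1 = (3.7857, -2.4286, 0.3571).
‖u_2‖ = 4.5119, so e_2 = (0.8391, -0.5383, 0.0792).
e_1·v_3 = (-0.2673)·(-1) + (-0.5345)·1 + (-0.8018)·(-1) = 0.5345; e_2·v_3 = 0.8391·(-1) + (-0.5383)·1 + 0.0792·(-1) = -1.4565.
u_3 = v_3 − 0.5345·e_1 + 1.4565·e_2 = (0.3649, 0.5018, -0.4561).
‖u_3‖ = 0.7701, so e_3 = (0.4739, 0.6516, -0.5923).

Q = [[-0.2673, 0.8391, 0.4739], [-0.5345, -0.5383, 0.6516], [-0.8018, 0.0792, -0.5923]], R = [[3.7417, -0.8018, 0.5345], [0.0000, 4.5119, -1.4565], [0.0000, 0.0000, 0.7701]]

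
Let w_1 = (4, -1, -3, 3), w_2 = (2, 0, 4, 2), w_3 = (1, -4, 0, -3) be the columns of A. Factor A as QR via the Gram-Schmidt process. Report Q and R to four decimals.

e_1 = w_1/‖w_1‖ = (4, -1, -3, 3)/5.9161 = (0.6761, -0.1690, -0.5071, 0.5071).
r_{12} = e_1·w_2 = 0.3381.
u_2 = w_2 − 0.3381·e_1 = (1.7714, 0.0571, 4.1714, 1.8286).
‖u_2‖ = 4.8873, so e_2 = (0.3625, 0.0117, 0.8535, 0.3741).
r_{13} = e_1·w_3 = -0.1690; r_{23} = e_2·w_3 = -0.8068.
u_3 = w_3 + 0.1690·e_1 + 0.8068·e_2 = (1.4067, -4.0191, 0.6029, -2.6124).
‖u_3‖ = 5.0320, so e_3 = (0.2796, -0.7987, 0.1198, -0.5192).

Q = [[0.6761, 0.3625, 0.2796], [-0.1690, 0.0117, -0.7987], [-0.5071, 0.8535, 0.1198], [0.5071, 0.3741, -0.5192]], R = [[5.9161, 0.3381, -0.1690], [0.0000, 4.8873, -0.8068], [0.0000, 0.0000, 5.0320]]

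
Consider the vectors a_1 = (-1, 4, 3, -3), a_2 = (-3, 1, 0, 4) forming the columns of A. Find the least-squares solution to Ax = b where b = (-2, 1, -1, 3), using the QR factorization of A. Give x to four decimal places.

x = (-0.0689, 0.7175)

e_1 = a_1/‖a_1‖ = (-1, 4, 3, -3)/5.9161 = (-0.1690, 0.6761, 0.5071, -0.5071).
r_{12} = e_1·a_2 = -0.8452.
u_2 = a_2 + 0.8452·e_1 = (-3.1429, 1.5714, 0.4286, 3.5714).
‖u_2‖ = 5.0285, so e_2 = (-0.6250, 0.3125, 0.0852, 0.7102).
Qᵀb = (-1.0142, 3.6080).
Back-substitute: x_2 = 3.6080/5.0285 = 0.7175.
x_1 = (-1.0142 + 0.8452·0.7175)/5.9161 = -0.0689.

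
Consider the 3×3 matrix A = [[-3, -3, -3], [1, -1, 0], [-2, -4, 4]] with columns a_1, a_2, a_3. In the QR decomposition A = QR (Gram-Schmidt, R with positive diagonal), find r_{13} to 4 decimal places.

a_1 = (-3, 1, -2); ‖a_1‖ = 3.7417, so e_1 = (-0.8018, 0.2673, -0.5345).
r_{13} = e_1·a_3 = 0.2673.

r_{13} = 0.2673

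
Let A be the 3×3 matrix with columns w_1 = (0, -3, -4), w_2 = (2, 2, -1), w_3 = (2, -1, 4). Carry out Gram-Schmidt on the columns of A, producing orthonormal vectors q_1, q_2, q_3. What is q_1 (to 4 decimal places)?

q_1 = (0.0000, -0.6000, -0.8000)

w_1 = (0, -3, -4); ‖w_1‖ = 5.0000, so q_1 = (0.0000, -0.6000, -0.8000).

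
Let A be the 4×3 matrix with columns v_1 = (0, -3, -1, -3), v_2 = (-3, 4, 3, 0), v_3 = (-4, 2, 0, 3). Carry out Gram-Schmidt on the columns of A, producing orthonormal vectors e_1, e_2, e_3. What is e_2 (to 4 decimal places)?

e_2 = (-0.6373, 0.3466, 0.4696, -0.5031)

v_1 = (0, -3, -1, -3); ‖v_1‖ = 4.3589, so e_1 = (0.0000, -0.6882, -0.2294, -0.6882).
e_1·v_2 = 0.0000·(-3) + (-0.6882)·4 + (-0.2294)·3 + (-0.6882)·0 = -3.4412.
u_2 = v_2 + 3.4412·e_1 = (-3.0000, 1.6316, 2.2105, -2.3684).
‖u_2‖ = 4.7072, so e_2 = (-0.6373, 0.3466, 0.4696, -0.5031).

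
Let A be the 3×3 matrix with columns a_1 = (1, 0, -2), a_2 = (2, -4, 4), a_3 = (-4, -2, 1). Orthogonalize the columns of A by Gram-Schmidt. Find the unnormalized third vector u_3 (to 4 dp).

a_1 = (1, 0, -2); ‖a_1‖ = 2.2361, so e_1 = (0.4472, 0.0000, -0.8944).
e_1·a_2 = 0.4472·2 + 0.0000·(-4) + (-0.8944)·4 = -2.6833.
u_2 = a_2 + 2.6833·e_1 = (3.2000, -4.0000, 1.6000).
‖u_2‖ = 5.3666, so e_2 = (0.5963, -0.7454, 0.2981).
e_1·a_3 = 0.4472·(-4) + 0.0000·(-2) + (-0.8944)·1 = -2.6833; e_2·a_3 = 0.5963·(-4) + (-0.7454)·(-2) + 0.2981·1 = -0.5963.
u_3 = a_3 + 2.6833·e_1 + 0.5963·e_2 = (-2.4444, -2.4444, -1.2222).

u_3 = (-2.4444, -2.4444, -1.2222)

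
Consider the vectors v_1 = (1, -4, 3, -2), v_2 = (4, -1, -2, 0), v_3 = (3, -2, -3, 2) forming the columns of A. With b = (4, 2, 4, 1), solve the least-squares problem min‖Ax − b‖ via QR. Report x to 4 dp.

v_1 = (1, -4, 3, -2); ‖v_1‖ = 5.4772, so e_1 = (0.1826, -0.7303, 0.5477, -0.3651).
e_1·v_2 = 0.1826·4 + (-0.7303)·(-1) + 0.5477·(-2) + (-0.3651)·0 = 0.3651.
u_2 = v_2 − 0.3651·e_1 = (3.9333, -0.7333, -2.2000, 0.1333).
‖u_2‖ = 4.5680, so e_2 = (0.8611, -0.1605, -0.4816, 0.0292).
e_1·v_3 = 0.1826·3 + (-0.7303)·(-2) + 0.5477·(-3) + (-0.3651)·2 = -0.3651; e_2·v_3 = 0.8611·3 + (-0.1605)·(-2) + (-0.4816)·(-3) + 0.0292·2 = 4.4075.
u_3 = v_3 + 0.3651·e_1 − 4.4075·e_2 = (-0.7284, -1.5591, -0.6773, 1.7380).
‖u_3‖ = 2.5379, so e_3 = (-0.2870, -0.6143, -0.2669, 0.6848).
Qᵀb = (1.0954, 1.2259, -2.7595).
Back-substitute: x_3 = -2.7595/2.5379 = -1.0873.
x_2 = (1.2259 − 4.4075·(-1.0873))/4.5680 = 1.3175.
x_1 = (1.0954 − 0.3651·1.3175 + 0.3651·(-1.0873))/5.4772 = 0.0397.

x = (0.0397, 1.3175, -1.0873)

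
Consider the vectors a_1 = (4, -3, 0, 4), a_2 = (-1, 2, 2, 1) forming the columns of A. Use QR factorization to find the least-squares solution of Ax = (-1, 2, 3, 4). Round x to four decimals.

q_1 = a_1/‖a_1‖ = (4, -3, 0, 4)/6.4031 = (0.6247, -0.4685, 0.0000, 0.6247).
r_{12} = q_1·a_2 = -0.9370.
u_2 = a_2 + 0.9370·q_1 = (-0.4146, 1.5610, 2.0000, 1.5854).
‖u_2‖ = 3.0203, so q_2 = (-0.1373, 0.5168, 0.6622, 0.5249).
Qᵀb = (0.9370, 5.2572).
Back-substitute: x_2 = 5.2572/3.0203 = 1.7406.
x_1 = (0.9370 + 0.9370·1.7406)/6.4031 = 0.4011.

x = (0.4011, 1.7406)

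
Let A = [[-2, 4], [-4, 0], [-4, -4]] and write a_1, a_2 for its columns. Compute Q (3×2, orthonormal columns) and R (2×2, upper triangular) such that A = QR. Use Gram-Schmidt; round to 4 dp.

Q = [[-0.3333, 0.8085], [-0.6667, 0.1617], [-0.6667, -0.5659]], R = [[6.0000, 1.3333], [0.0000, 5.4975]]

a_1 = (-2, -4, -4); ‖a_1‖ = 6.0000, so q_1 = (-0.3333, -0.6667, -0.6667).
q_1·a_2 = (-0.3333)·4 + (-0.6667)·0 + (-0.6667)·(-4) = 1.3333.
u_2 = a_2 − 1.3333·q_1 = (4.4444, 0.8889, -3.1111).
‖u_2‖ = 5.4975, so q_2 = (0.8085, 0.1617, -0.5659).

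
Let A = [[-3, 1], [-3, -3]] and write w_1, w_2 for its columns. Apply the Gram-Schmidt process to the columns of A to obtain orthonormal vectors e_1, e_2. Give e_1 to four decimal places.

e_1 = w_1/‖w_1‖ = (-3, -3)/4.2426 = (-0.7071, -0.7071).

e_1 = (-0.7071, -0.7071)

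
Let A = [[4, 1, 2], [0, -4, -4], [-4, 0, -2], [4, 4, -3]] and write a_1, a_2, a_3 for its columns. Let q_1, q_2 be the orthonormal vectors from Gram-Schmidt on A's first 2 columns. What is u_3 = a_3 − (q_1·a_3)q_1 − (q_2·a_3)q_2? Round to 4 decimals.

a_1 = (4, 0, -4, 4); ‖a_1‖ = 6.9282, so q_1 = (0.5774, 0.0000, -0.5774, 0.5774).
q_1·a_2 = 0.5774·1 + 0.0000·(-4) + (-0.5774)·0 + 0.5774·4 = 2.8868.
u_2 = a_2 − 2.8868·q_1 = (-0.6667, -4.0000, 1.6667, 2.3333).
‖u_2‖ = 4.9666, so q_2 = (-0.1342, -0.8054, 0.3356, 0.4698).
q_1·a_3 = 0.5774·2 + 0.0000·(-4) + (-0.5774)·(-2) + 0.5774·(-3) = 0.5774; q_2·a_3 = (-0.1342)·2 + (-0.8054)·(-4) + 0.3356·(-2) + 0.4698·(-3) = 0.8725.
u_3 = a_3 − 0.5774·q_1 − 0.8725·q_2 = (1.7838, -3.2973, -1.9595, -3.7432).

u_3 = (1.7838, -3.2973, -1.9595, -3.7432)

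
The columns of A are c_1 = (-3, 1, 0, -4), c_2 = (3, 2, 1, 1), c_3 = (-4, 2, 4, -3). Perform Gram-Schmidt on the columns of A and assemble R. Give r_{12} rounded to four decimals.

r_{12} = -2.1573

q_1 = c_1/‖c_1‖ = (-3, 1, 0, -4)/5.0990 = (-0.5883, 0.1961, 0.0000, -0.7845).
r_{12} = q_1·c_2 = -2.1573.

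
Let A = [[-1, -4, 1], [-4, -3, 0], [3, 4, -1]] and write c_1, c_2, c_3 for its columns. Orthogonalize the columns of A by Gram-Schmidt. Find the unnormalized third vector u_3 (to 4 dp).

u_3 = (-0.1489, -0.1702, -0.2766)

q_1 = c_1/‖c_1‖ = (-1, -4, 3)/5.0990 = (-0.1961, -0.7845, 0.5883).
r_{12} = q_1·c_2 = 5.4913.
u_2 = c_2 − 5.4913·q_1 = (-2.9231, 1.3077, 0.7692).
‖u_2‖ = 3.2933, so q_2 = (-0.8876, 0.3971, 0.2336).
r_{13} = q_1·c_3 = -0.7845; r_{23} = q_2·c_3 = -1.1211.
u_3 = c_3 + 0.7845·q_1 + 1.1211·q_2 = (-0.1489, -0.1702, -0.2766).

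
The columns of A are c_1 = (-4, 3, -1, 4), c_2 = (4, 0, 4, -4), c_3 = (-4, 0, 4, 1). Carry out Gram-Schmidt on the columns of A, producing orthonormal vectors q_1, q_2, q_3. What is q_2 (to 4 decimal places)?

q_1 = c_1/‖c_1‖ = (-4, 3, -1, 4)/6.4807 = (-0.6172, 0.4629, -0.1543, 0.6172).
r_{12} = q_1·c_2 = -5.5549.
u_2 = c_2 + 5.5549·q_1 = (0.5714, 2.5714, 3.1429, -0.5714).
‖u_2‖ = 4.1404, so q_2 = (0.1380, 0.6211, 0.7591, -0.1380).

q_2 = (0.1380, 0.6211, 0.7591, -0.1380)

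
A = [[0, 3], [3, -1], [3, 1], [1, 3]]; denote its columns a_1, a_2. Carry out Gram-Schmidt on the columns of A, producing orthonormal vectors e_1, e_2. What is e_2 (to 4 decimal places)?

a_1 = (0, 3, 3, 1); ‖a_1‖ = 4.3589, so e_1 = (0.0000, 0.6882, 0.6882, 0.2294).
e_1·a_2 = 0.0000·3 + 0.6882·(-1) + 0.6882·1 + 0.2294·3 = 0.6882.
u_2 = a_2 − 0.6882·e_1 = (3.0000, -1.4737, 0.5263, 2.8421).
‖u_2‖ = 4.4189, so e_2 = (0.6789, -0.3335, 0.1191, 0.6432).

e_2 = (0.6789, -0.3335, 0.1191, 0.6432)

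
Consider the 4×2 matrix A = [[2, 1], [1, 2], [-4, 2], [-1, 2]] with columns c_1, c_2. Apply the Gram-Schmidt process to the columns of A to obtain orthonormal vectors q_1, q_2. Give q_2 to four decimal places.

q_2 = (0.4585, 0.6742, 0.2697, 0.5124)

c_1 = (2, 1, -4, -1); ‖c_1‖ = 4.6904, so q_1 = (0.4264, 0.2132, -0.8528, -0.2132).
q_1·c_2 = 0.4264·1 + 0.2132·2 + (-0.8528)·2 + (-0.2132)·2 = -1.2792.
u_2 = c_2 + 1.2792·q_1 = (1.5455, 2.2727, 0.9091, 1.7273).
‖u_2‖ = 3.3710, so q_2 = (0.4585, 0.6742, 0.2697, 0.5124).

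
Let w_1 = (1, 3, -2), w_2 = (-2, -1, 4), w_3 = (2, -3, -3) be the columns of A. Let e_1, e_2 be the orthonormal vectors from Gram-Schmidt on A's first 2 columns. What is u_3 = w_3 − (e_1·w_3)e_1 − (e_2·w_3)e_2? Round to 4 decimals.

w_1 = (1, 3, -2); ‖w_1‖ = 3.7417, so e_1 = (0.2673, 0.8018, -0.5345).
e_1·w_2 = 0.2673·(-2) + 0.8018·(-1) + (-0.5345)·4 = -3.4744.
u_2 = w_2 + 3.4744·e_1 = (-1.0714, 1.7857, 2.1429).
‖u_2‖ = 2.9881, so e_2 = (-0.3586, 0.5976, 0.7171).
e_1·w_3 = 0.2673·2 + 0.8018·(-3) + (-0.5345)·(-3) = -0.2673; e_2·w_3 = (-0.3586)·2 + 0.5976·(-3) + 0.7171·(-3) = -4.6614.
u_3 = w_3 + 0.2673·e_1 + 4.6614·e_2 = (0.4000, 0.0000, 0.2000).

u_3 = (0.4000, 0.0000, 0.2000)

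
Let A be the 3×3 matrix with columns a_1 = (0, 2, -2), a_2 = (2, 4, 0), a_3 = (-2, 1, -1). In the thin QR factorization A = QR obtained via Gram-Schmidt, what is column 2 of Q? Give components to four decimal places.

e_2 = (0.5774, 0.5774, 0.5774)

a_1 = (0, 2, -2); ‖a_1‖ = 2.8284, so e_1 = (0.0000, 0.7071, -0.7071).
e_1·a_2 = 0.0000·2 + 0.7071·4 + (-0.7071)·0 = 2.8284.
u_2 = a_2 − 2.8284·e_1 = (2.0000, 2.0000, 2.0000).
‖u_2‖ = 3.4641, so e_2 = (0.5774, 0.5774, 0.5774).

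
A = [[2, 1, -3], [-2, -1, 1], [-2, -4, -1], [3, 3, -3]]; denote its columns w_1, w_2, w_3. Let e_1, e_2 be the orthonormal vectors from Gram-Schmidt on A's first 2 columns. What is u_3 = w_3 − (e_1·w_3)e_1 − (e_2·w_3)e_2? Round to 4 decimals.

e_1 = w_1/‖w_1‖ = (2, -2, -2, 3)/4.5826 = (0.4364, -0.4364, -0.4364, 0.6547).
r_{12} = e_1·w_2 = 4.5826.
u_2 = w_2 − 4.5826·e_1 = (-1.0000, 1.0000, -2.0000, 0.0000).
‖u_2‖ = 2.4495, so e_2 = (-0.4082, 0.4082, -0.8165, 0.0000).
r_{13} = e_1·w_3 = -3.2733; r_{23} = e_2·w_3 = 2.4495.
u_3 = w_3 + 3.2733·e_1 − 2.4495·e_2 = (-0.5714, -1.4286, -0.4286, -0.8571).

u_3 = (-0.5714, -1.4286, -0.4286, -0.8571)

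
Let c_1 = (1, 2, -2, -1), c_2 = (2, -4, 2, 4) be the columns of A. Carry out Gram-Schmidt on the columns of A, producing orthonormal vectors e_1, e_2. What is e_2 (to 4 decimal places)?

c_1 = (1, 2, -2, -1); ‖c_1‖ = 3.1623, so e_1 = (0.3162, 0.6325, -0.6325, -0.3162).
e_1·c_2 = 0.3162·2 + 0.6325·(-4) + (-0.6325)·2 + (-0.3162)·4 = -4.4272.
u_2 = c_2 + 4.4272·e_1 = (3.4000, -1.2000, -0.8000, 2.6000).
‖u_2‖ = 4.5166, so e_2 = (0.7528, -0.2657, -0.1771, 0.5756).

e_2 = (0.7528, -0.2657, -0.1771, 0.5756)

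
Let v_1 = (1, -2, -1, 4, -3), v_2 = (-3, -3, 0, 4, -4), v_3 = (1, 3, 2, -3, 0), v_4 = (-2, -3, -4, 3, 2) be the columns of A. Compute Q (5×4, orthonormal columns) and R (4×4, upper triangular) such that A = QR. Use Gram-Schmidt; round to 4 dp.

q_1 = v_1/‖v_1‖ = (1, -2, -1, 4, -3)/5.5678 = (0.1796, -0.3592, -0.1796, 0.7184, -0.5388).
r_{12} = q_1·v_2 = 5.5678.
u_2 = v_2 − 5.5678·q_1 = (-4.0000, -1.0000, 1.0000, 0.0000, -1.0000).
‖u_2‖ = 4.3589, so q_2 = (-0.9177, -0.2294, 0.2294, 0.0000, -0.2294).
r_{13} = q_1·v_3 = -3.4125; r_{23} = q_2·v_3 = -1.1471.
u_3 = v_3 + 3.4125·q_1 + 1.1471·q_2 = (0.5603, 1.5110, 1.6503, -0.5484, -2.1019).
‖u_3‖ = 3.1684, so q_3 = (0.1768, 0.4769, 0.5208, -0.1731, -0.6634).
r_{14} = q_1·v_4 = 2.5145; r_{24} = q_2·v_4 = 1.1471; r_{34} = q_3·v_4 = -5.7137.
u_4 = v_4 − 2.5145·q_1 − 1.1471·q_2 + 5.7137·q_3 = (-0.3886, 0.8913, -0.8356, 0.2046, -0.1723).
‖u_4‖ = 1.3097, so q_4 = (-0.2967, 0.6805, -0.6380, 0.1562, -0.1316).

Q = [[0.1796, -0.9177, 0.1768, -0.2967], [-0.3592, -0.2294, 0.4769, 0.6805], [-0.1796, 0.2294, 0.5208, -0.6380], [0.7184, 0.0000, -0.1731, 0.1562], [-0.5388, -0.2294, -0.6634, -0.1316]], R = [[5.5678, 5.5678, -3.4125, 2.5145], [0.0000, 4.3589, -1.1471, 1.1471], [0.0000, 0.0000, 3.1684, -5.7137], [0.0000, 0.0000, 0.0000, 1.3097]]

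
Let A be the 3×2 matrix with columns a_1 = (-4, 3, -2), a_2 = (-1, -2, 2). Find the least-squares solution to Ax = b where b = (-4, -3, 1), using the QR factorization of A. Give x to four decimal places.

a_1 = (-4, 3, -2); ‖a_1‖ = 5.3852, so e_1 = (-0.7428, 0.5571, -0.3714).
e_1·a_2 = (-0.7428)·(-1) + 0.5571·(-2) + (-0.3714)·2 = -1.1142.
u_2 = a_2 + 1.1142·e_1 = (-1.8276, -1.3793, 1.5862).
‖u_2‖ = 2.7854, so e_2 = (-0.6561, -0.4952, 0.5695).
Qᵀb = (0.9285, 4.6795).
Back-substitute: x_2 = 4.6795/2.7854 = 1.6800.
x_1 = (0.9285 + 1.1142·1.6800)/5.3852 = 0.5200.

x = (0.5200, 1.6800)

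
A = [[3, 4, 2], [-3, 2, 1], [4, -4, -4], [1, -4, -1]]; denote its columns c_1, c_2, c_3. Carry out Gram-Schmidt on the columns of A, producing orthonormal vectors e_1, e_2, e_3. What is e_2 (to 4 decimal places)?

e_1 = c_1/‖c_1‖ = (3, -3, 4, 1)/5.9161 = (0.5071, -0.5071, 0.6761, 0.1690).
r_{12} = e_1·c_2 = -2.3664.
u_2 = c_2 + 2.3664·e_1 = (5.2000, 0.8000, -2.4000, -3.6000).
‖u_2‖ = 6.8118, so e_2 = (0.7634, 0.1174, -0.3523, -0.5285).

e_2 = (0.7634, 0.1174, -0.3523, -0.5285)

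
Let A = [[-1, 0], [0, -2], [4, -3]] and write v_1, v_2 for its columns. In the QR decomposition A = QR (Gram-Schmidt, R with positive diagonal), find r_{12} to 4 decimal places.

v_1 = (-1, 0, 4); ‖v_1‖ = 4.1231, so e_1 = (-0.2425, 0.0000, 0.9701).
r_{12} = e_1·v_2 = -2.9104.

r_{12} = -2.9104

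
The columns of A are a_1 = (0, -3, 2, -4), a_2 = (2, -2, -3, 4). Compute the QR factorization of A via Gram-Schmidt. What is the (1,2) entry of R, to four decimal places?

q_1 = a_1/‖a_1‖ = (0, -3, 2, -4)/5.3852 = (0.0000, -0.5571, 0.3714, -0.7428).
r_{12} = q_1·a_2 = -2.9711.

r_{12} = -2.9711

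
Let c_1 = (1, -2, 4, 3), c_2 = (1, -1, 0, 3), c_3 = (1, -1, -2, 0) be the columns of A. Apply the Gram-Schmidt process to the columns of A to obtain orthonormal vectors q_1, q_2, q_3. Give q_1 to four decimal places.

q_1 = (0.1826, -0.3651, 0.7303, 0.5477)

q_1 = c_1/‖c_1‖ = (1, -2, 4, 3)/5.4772 = (0.1826, -0.3651, 0.7303, 0.5477).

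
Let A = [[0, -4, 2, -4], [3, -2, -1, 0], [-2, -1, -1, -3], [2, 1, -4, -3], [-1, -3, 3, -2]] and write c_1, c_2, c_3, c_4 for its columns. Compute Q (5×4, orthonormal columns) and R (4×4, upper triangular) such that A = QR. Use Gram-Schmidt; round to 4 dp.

Q = [[0.0000, -0.7191, -0.0660, -0.3620], [0.7071, -0.3895, -0.0586, 0.5727], [-0.4714, -0.1598, -0.7766, 0.3834], [0.4714, 0.1598, -0.5949, -0.5869], [-0.2357, -0.5293, 0.1876, -0.2225]], R = [[4.2426, 0.2357, -2.8284, 0.4714], [0.0000, 5.5628, -3.1160, 3.9349], [0.0000, 0.0000, 3.6457, 4.0032], [0.0000, 0.0000, 0.0000, 2.5038]]

c_1 = (0, 3, -2, 2, -1); ‖c_1‖ = 4.2426, so e_1 = (0.0000, 0.7071, -0.4714, 0.4714, -0.2357).
e_1·c_2 = 0.0000·(-4) + 0.7071·(-2) + (-0.4714)·(-1) + 0.4714·1 + (-0.2357)·(-3) = 0.2357.
u_2 = c_2 − 0.2357·e_1 = (-4.0000, -2.1667, -0.8889, 0.8889, -2.9444).
‖u_2‖ = 5.5628, so e_2 = (-0.7191, -0.3895, -0.1598, 0.1598, -0.5293).
e_1·c_3 = 0.0000·2 + 0.7071·(-1) + (-0.4714)·(-1) + 0.4714·(-4) + (-0.2357)·3 = -2.8284; e_2·c_3 = (-0.7191)·2 + (-0.3895)·(-1) + (-0.1598)·(-1) + 0.1598·(-4) + (-0.5293)·3 = -3.1160.
u_3 = c_3 + 2.8284·e_1 + 3.1160·e_2 = (-0.2406, -0.2136, -2.8312, -2.1688, 0.6840).
‖u_3‖ = 3.6457, so e_3 = (-0.0660, -0.0586, -0.7766, -0.5949, 0.1876).
e_1·c_4 = 0.0000·(-4) + 0.7071·0 + (-0.4714)·(-3) + 0.4714·(-3) + (-0.2357)·(-2) = 0.4714; e_2·c_4 = (-0.7191)·(-4) + (-0.3895)·0 + (-0.1598)·(-3) + 0.1598·(-3) + (-0.5293)·(-2) = 3.9349; e_3·c_4 = (-0.0660)·(-4) + (-0.0586)·0 + (-0.7766)·(-3) + (-0.5949)·(-3) + 0.1876·(-2) = 4.0032.
u_4 = c_4 − 0.4714·e_1 − 3.9349·e_2 − 4.0032·e_3 = (-0.9064, 1.4339, 0.9599, -1.4695, -0.5572).
‖u_4‖ = 2.5038, so e_4 = (-0.3620, 0.5727, 0.3834, -0.5869, -0.2225).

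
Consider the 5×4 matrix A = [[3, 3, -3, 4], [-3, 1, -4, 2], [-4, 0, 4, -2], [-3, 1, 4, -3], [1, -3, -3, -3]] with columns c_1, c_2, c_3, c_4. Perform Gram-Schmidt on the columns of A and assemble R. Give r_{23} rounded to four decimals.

c_1 = (3, -3, -4, -3, 1); ‖c_1‖ = 6.6332, so e_1 = (0.4523, -0.4523, -0.6030, -0.4523, 0.1508).
e_1·c_2 = 0.4523·3 + (-0.4523)·1 + (-0.6030)·0 + (-0.4523)·1 + 0.1508·(-3) = 0.0000.
u_2 = c_2 − 0.0000·e_1 = (3.0000, 1.0000, 0.0000, 1.0000, -3.0000).
‖u_2‖ = 4.4721, so e_2 = (0.6708, 0.2236, 0.0000, 0.2236, -0.6708).
r_{23} = e_2·c_3 = 0.0000.

r_{23} = 0.0000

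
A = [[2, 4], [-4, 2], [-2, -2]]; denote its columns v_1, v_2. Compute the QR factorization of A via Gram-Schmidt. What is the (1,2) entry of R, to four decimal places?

r_{12} = 0.8165

v_1 = (2, -4, -2); ‖v_1‖ = 4.8990, so q_1 = (0.4082, -0.8165, -0.4082).
r_{12} = q_1·v_2 = 0.8165.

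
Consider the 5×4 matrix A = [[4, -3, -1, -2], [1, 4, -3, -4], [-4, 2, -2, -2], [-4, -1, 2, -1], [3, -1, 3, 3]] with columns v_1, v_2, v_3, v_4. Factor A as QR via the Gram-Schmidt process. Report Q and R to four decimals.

e_1 = v_1/‖v_1‖ = (4, 1, -4, -4, 3)/7.6158 = (0.5252, 0.1313, -0.5252, -0.5252, 0.3939).
r_{12} = e_1·v_2 = -1.9696.
u_2 = v_2 + 1.9696·e_1 = (-1.9655, 4.2586, 0.9655, -2.0345, -0.2241).
‖u_2‖ = 5.2078, so e_2 = (-0.3774, 0.8177, 0.1854, -0.3907, -0.0430).
r_{13} = e_1·v_3 = 0.2626; r_{23} = e_2·v_3 = -3.3571.
u_3 = v_3 − 0.2626·e_1 + 3.3571·e_2 = (-2.4050, -0.2893, -1.2397, 0.8264, 2.7521).
‖u_3‖ = 3.9574, so e_3 = (-0.6077, -0.0731, -0.3133, 0.2088, 0.6954).
r_{14} = e_1·v_4 = 1.1818; r_{24} = e_2·v_4 = -2.6254; r_{34} = e_3·v_4 = 4.0117.
u_4 = v_4 − 1.1818·e_1 + 2.6254·e_2 − 4.0117·e_3 = (-1.1736, -1.7150, 0.3641, -2.2427, -0.3683).
‖u_4‖ = 3.1011, so e_4 = (-0.3784, -0.5530, 0.1174, -0.7232, -0.1188).

Q = [[0.5252, -0.3774, -0.6077, -0.3784], [0.1313, 0.8177, -0.0731, -0.5530], [-0.5252, 0.1854, -0.3133, 0.1174], [-0.5252, -0.3907, 0.2088, -0.7232], [0.3939, -0.0430, 0.6954, -0.1188]], R = [[7.6158, -1.9696, 0.2626, 1.1818], [0.0000, 5.2078, -3.3571, -2.6254], [0.0000, 0.0000, 3.9574, 4.0117], [0.0000, 0.0000, 0.0000, 3.1011]]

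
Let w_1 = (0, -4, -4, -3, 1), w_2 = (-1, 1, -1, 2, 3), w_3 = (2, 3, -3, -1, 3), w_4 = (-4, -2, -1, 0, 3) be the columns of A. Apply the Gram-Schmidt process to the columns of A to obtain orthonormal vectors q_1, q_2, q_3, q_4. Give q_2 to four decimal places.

w_1 = (0, -4, -4, -3, 1); ‖w_1‖ = 6.4807, so q_1 = (0.0000, -0.6172, -0.6172, -0.4629, 0.1543).
q_1·w_2 = 0.0000·(-1) + (-0.6172)·1 + (-0.6172)·(-1) + (-0.4629)·2 + 0.1543·3 = -0.4629.
u_2 = w_2 + 0.4629·q_1 = (-1.0000, 0.7143, -1.2857, 1.7857, 3.0714).
‖u_2‖ = 3.9731, so q_2 = (-0.2517, 0.1798, -0.3236, 0.4494, 0.7731).

q_2 = (-0.2517, 0.1798, -0.3236, 0.4494, 0.7731)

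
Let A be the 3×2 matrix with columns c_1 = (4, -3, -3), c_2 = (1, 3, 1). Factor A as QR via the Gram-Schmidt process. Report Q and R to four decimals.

c_1 = (4, -3, -3); ‖c_1‖ = 5.8310, so q_1 = (0.6860, -0.5145, -0.5145).
q_1·c_2 = 0.6860·1 + (-0.5145)·3 + (-0.5145)·1 = -1.3720.
u_2 = c_2 + 1.3720·q_1 = (1.9412, 2.2941, 0.2941).
‖u_2‖ = 3.0195, so q_2 = (0.6429, 0.7598, 0.0974).

Q = [[0.6860, 0.6429], [-0.5145, 0.7598], [-0.5145, 0.0974]], R = [[5.8310, -1.3720], [0.0000, 3.0195]]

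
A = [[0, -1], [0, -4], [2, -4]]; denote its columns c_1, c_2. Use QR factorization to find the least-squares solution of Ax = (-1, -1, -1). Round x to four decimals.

x = (0.0882, 0.2941)

c_1 = (0, 0, 2); ‖c_1‖ = 2.0000, so e_1 = (0.0000, 0.0000, 1.0000).
e_1·c_2 = 0.0000·(-1) + 0.0000·(-4) + 1.0000·(-4) = -4.0000.
u_2 = c_2 + 4.0000·e_1 = (-1.0000, -4.0000, 0.0000).
‖u_2‖ = 4.1231, so e_2 = (-0.2425, -0.9701, 0.0000).
Qᵀb = (-1.0000, 1.2127).
Back-substitute: x_2 = 1.2127/4.1231 = 0.2941.
x_1 = (-1.0000 + 4.0000·0.2941)/2.0000 = 0.0882.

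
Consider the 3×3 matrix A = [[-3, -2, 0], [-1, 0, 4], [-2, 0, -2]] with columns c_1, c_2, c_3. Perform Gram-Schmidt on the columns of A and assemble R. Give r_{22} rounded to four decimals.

r_{22} = 1.1952

e_1 = c_1/‖c_1‖ = (-3, -1, -2)/3.7417 = (-0.8018, -0.2673, -0.5345).
r_{12} = e_1·c_2 = 1.6036.
u_2 = c_2 − 1.6036·e_1 = (-0.7143, 0.4286, 0.8571).
r_{22} = ‖u_2‖ = 1.1952.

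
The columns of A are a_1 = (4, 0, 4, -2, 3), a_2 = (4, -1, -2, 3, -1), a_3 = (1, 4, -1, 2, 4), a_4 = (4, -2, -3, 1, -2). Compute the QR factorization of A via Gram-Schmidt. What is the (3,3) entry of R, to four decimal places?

r_{33} = 6.0012

e_1 = a_1/‖a_1‖ = (4, 0, 4, -2, 3)/6.7082 = (0.5963, 0.0000, 0.5963, -0.2981, 0.4472).
r_{12} = e_1·a_2 = -0.1491.
u_2 = a_2 + 0.1491·e_1 = (4.0889, -1.0000, -1.9111, 2.9556, -0.9333).
‖u_2‖ = 5.5658, so e_2 = (0.7346, -0.1797, -0.3434, 0.5310, -0.1677).
r_{13} = e_1·a_3 = 1.1926; r_{23} = e_2·a_3 = 0.7506.
u_3 = a_3 − 1.1926·e_1 − 0.7506·e_2 = (-0.2626, 4.1349, -1.4534, 1.9570, 3.5925).
r_{33} = ‖u_3‖ = 6.0012.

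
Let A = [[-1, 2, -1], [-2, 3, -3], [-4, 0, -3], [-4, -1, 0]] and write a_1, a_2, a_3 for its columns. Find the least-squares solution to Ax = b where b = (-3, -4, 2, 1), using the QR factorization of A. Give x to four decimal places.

x = (0.2287, -2.0167, -0.9226)

a_1 = (-1, -2, -4, -4); ‖a_1‖ = 6.0828, so q_1 = (-0.1644, -0.3288, -0.6576, -0.6576).
q_1·a_2 = (-0.1644)·2 + (-0.3288)·3 + (-0.6576)·0 + (-0.6576)·(-1) = -0.6576.
u_2 = a_2 + 0.6576·q_1 = (1.8919, 2.7838, -0.4324, -1.4324).
‖u_2‖ = 3.6834, so q_2 = (0.5136, 0.7558, -0.1174, -0.3889).
q_1·a_3 = (-0.1644)·(-1) + (-0.3288)·(-3) + (-0.6576)·(-3) + (-0.6576)·0 = 3.1236; q_2·a_3 = 0.5136·(-1) + 0.7558·(-3) + (-0.1174)·(-3) + (-0.3889)·0 = -2.4287.
u_3 = a_3 − 3.1236·q_1 + 2.4287·q_2 = (0.7610, -0.1375, -1.2311, 1.1096).
‖u_3‖ = 1.8288, so q_3 = (0.4161, -0.0752, -0.6731, 0.6067).
Qᵀb = (-0.1644, -5.1876, -1.6872).
Back-substitute: x_3 = -1.6872/1.8288 = -0.9226.
x_2 = (-5.1876 + 2.4287·(-0.9226))/3.6834 = -2.0167.
x_1 = (-0.1644 + 0.6576·(-2.0167) − 3.1236·(-0.9226))/6.0828 = 0.2287.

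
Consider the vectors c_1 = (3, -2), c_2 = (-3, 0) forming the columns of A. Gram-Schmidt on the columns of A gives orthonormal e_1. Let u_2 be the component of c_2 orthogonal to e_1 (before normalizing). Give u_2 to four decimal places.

u_2 = (-0.9231, -1.3846)

c_1 = (3, -2); ‖c_1‖ = 3.6056, so e_1 = (0.8321, -0.5547).
e_1·c_2 = 0.8321·(-3) + (-0.5547)·0 = -2.4962.
u_2 = c_2 + 2.4962·e_1 = (-0.9231, -1.3846).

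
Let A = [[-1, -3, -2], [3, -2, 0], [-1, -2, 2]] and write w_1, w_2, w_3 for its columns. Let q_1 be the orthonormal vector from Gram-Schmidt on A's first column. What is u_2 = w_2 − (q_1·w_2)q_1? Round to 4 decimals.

w_1 = (-1, 3, -1); ‖w_1‖ = 3.3166, so q_1 = (-0.3015, 0.9045, -0.3015).
q_1·w_2 = (-0.3015)·(-3) + 0.9045·(-2) + (-0.3015)·(-2) = -0.3015.
u_2 = w_2 + 0.3015·q_1 = (-3.0909, -1.7273, -2.0909).

u_2 = (-3.0909, -1.7273, -2.0909)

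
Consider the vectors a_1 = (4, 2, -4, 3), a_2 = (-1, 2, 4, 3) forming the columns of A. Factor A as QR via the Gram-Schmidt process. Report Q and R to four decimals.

Q = [[0.5963, -0.0703], [0.2981, 0.4298], [-0.5963, 0.6282], [0.4472, 0.6447]], R = [[6.7082, -1.0435], [0.0000, 5.3769]]

q_1 = a_1/‖a_1‖ = (4, 2, -4, 3)/6.7082 = (0.5963, 0.2981, -0.5963, 0.4472).
r_{12} = q_1·a_2 = -1.0435.
u_2 = a_2 + 1.0435·q_1 = (-0.3778, 2.3111, 3.3778, 3.4667).
‖u_2‖ = 5.3769, so q_2 = (-0.0703, 0.4298, 0.6282, 0.6447).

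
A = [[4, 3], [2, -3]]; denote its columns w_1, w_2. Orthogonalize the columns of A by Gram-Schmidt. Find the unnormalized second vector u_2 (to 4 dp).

u_2 = (1.8000, -3.6000)

w_1 = (4, 2); ‖w_1‖ = 4.4721, so q_1 = (0.8944, 0.4472).
q_1·w_2 = 0.8944·3 + 0.4472·(-3) = 1.3416.
u_2 = w_2 − 1.3416·q_1 = (1.8000, -3.6000).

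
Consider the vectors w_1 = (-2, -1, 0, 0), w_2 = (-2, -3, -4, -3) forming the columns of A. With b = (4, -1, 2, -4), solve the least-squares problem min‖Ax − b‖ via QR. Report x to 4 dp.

x = (-1.8369, 0.3121)

q_1 = w_1/‖w_1‖ = (-2, -1, 0, 0)/2.2361 = (-0.8944, -0.4472, 0.0000, 0.0000).
r_{12} = q_1·w_2 = 3.1305.
u_2 = w_2 − 3.1305·q_1 = (0.8000, -1.6000, -4.0000, -3.0000).
‖u_2‖ = 5.3104, so q_2 = (0.1506, -0.3013, -0.7532, -0.5649).
Qᵀb = (-3.1305, 1.6571).
Back-substitute: x_2 = 1.6571/5.3104 = 0.3121.
x_1 = (-3.1305 − 3.1305·0.3121)/2.2361 = -1.8369.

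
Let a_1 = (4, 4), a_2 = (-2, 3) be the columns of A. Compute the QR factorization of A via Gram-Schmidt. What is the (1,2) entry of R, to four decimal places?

q_1 = a_1/‖a_1‖ = (4, 4)/5.6569 = (0.7071, 0.7071).
r_{12} = q_1·a_2 = 0.7071.

r_{12} = 0.7071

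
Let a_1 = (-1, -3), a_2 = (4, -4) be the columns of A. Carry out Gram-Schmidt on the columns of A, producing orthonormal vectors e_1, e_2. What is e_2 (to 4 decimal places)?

e_2 = (0.9487, -0.3162)

a_1 = (-1, -3); ‖a_1‖ = 3.1623, so e_1 = (-0.3162, -0.9487).
e_1·a_2 = (-0.3162)·4 + (-0.9487)·(-4) = 2.5298.
u_2 = a_2 − 2.5298·e_1 = (4.8000, -1.6000).
‖u_2‖ = 5.0596, so e_2 = (0.9487, -0.3162).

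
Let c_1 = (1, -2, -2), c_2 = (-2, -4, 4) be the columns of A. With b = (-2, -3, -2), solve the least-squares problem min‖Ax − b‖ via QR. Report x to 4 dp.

c_1 = (1, -2, -2); ‖c_1‖ = 3.0000, so e_1 = (0.3333, -0.6667, -0.6667).
e_1·c_2 = 0.3333·(-2) + (-0.6667)·(-4) + (-0.6667)·4 = -0.6667.
u_2 = c_2 + 0.6667·e_1 = (-1.7778, -4.4444, 3.5556).
‖u_2‖ = 5.9628, so e_2 = (-0.2981, -0.7454, 0.5963).
Qᵀb = (2.6667, 1.6398).
Back-substitute: x_2 = 1.6398/5.9628 = 0.2750.
x_1 = (2.6667 + 0.6667·0.2750)/3.0000 = 0.9500.

x = (0.9500, 0.2750)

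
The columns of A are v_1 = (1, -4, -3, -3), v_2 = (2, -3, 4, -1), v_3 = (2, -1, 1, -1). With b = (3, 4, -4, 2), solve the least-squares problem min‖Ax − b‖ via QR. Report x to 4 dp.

v_1 = (1, -4, -3, -3); ‖v_1‖ = 5.9161, so e_1 = (0.1690, -0.6761, -0.5071, -0.5071).
e_1·v_2 = 0.1690·2 + (-0.6761)·(-3) + (-0.5071)·4 + (-0.5071)·(-1) = 0.8452.
u_2 = v_2 − 0.8452·e_1 = (1.8571, -2.4286, 4.4286, -0.5714).
‖u_2‖ = 5.4116, so e_2 = (0.3432, -0.4488, 0.8183, -0.1056).
e_1·v_3 = 0.1690·2 + (-0.6761)·(-1) + (-0.5071)·1 + (-0.5071)·(-1) = 1.0142; e_2·v_3 = 0.3432·2 + (-0.4488)·(-1) + 0.8183·1 + (-0.1056)·(-1) = 2.0591.
u_3 = v_3 − 1.0142·e_1 − 2.0591·e_2 = (1.1220, 0.6098, -0.1707, -0.2683).
‖u_3‖ = 1.3159, so e_3 = (0.8526, 0.4634, -0.1297, -0.2039).
Qᵀb = (-1.1832, -4.2501, 4.5224).
Back-substitute: x_3 = 4.5224/1.3159 = 3.4366.
x_2 = (-4.2501 − 2.0591·3.4366)/5.4116 = -2.0930.
x_1 = (-1.1832 − 0.8452·(-2.0930) − 1.0142·3.4366)/5.9161 = -0.4901.

x = (-0.4901, -2.0930, 3.4366)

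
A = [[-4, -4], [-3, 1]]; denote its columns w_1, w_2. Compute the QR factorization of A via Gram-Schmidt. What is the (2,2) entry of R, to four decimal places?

r_{22} = 3.2000

e_1 = w_1/‖w_1‖ = (-4, -3)/5.0000 = (-0.8000, -0.6000).
r_{12} = e_1·w_2 = 2.6000.
u_2 = w_2 − 2.6000·e_1 = (-1.9200, 2.5600).
r_{22} = ‖u_2‖ = 3.2000.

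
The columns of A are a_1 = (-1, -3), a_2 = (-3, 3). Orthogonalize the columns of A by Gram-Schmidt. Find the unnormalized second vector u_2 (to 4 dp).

a_1 = (-1, -3); ‖a_1‖ = 3.1623, so q_1 = (-0.3162, -0.9487).
q_1·a_2 = (-0.3162)·(-3) + (-0.9487)·3 = -1.8974.
u_2 = a_2 + 1.8974·q_1 = (-3.6000, 1.2000).

u_2 = (-3.6000, 1.2000)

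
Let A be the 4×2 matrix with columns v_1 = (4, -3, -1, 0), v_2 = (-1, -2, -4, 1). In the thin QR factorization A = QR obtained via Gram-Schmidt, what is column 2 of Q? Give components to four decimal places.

v_1 = (4, -3, -1, 0); ‖v_1‖ = 5.0990, so q_1 = (0.7845, -0.5883, -0.1961, 0.0000).
q_1·v_2 = 0.7845·(-1) + (-0.5883)·(-2) + (-0.1961)·(-4) + 0.0000·1 = 1.1767.
u_2 = v_2 − 1.1767·q_1 = (-1.9231, -1.3077, -3.7692, 1.0000).
‖u_2‖ = 4.5404, so q_2 = (-0.4235, -0.2880, -0.8302, 0.2202).

q_2 = (-0.4235, -0.2880, -0.8302, 0.2202)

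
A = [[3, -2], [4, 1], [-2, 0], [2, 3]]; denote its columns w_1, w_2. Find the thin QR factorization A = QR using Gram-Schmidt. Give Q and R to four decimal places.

Q = [[0.5222, -0.6429], [0.6963, 0.1401], [-0.3482, 0.0659], [0.3482, 0.7501]], R = [[5.7446, 0.6963], [0.0000, 3.6763]]

w_1 = (3, 4, -2, 2); ‖w_1‖ = 5.7446, so q_1 = (0.5222, 0.6963, -0.3482, 0.3482).
q_1·w_2 = 0.5222·(-2) + 0.6963·1 + (-0.3482)·0 + 0.3482·3 = 0.6963.
u_2 = w_2 − 0.6963·q_1 = (-2.3636, 0.5152, 0.2424, 2.7576).
‖u_2‖ = 3.6763, so q_2 = (-0.6429, 0.1401, 0.0659, 0.7501).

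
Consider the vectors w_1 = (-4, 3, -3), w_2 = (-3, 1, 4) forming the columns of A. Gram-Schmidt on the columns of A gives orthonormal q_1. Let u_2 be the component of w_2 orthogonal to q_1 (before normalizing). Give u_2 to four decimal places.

w_1 = (-4, 3, -3); ‖w_1‖ = 5.8310, so q_1 = (-0.6860, 0.5145, -0.5145).
q_1·w_2 = (-0.6860)·(-3) + 0.5145·1 + (-0.5145)·4 = 0.5145.
u_2 = w_2 − 0.5145·q_1 = (-2.6471, 0.7353, 4.2647).

u_2 = (-2.6471, 0.7353, 4.2647)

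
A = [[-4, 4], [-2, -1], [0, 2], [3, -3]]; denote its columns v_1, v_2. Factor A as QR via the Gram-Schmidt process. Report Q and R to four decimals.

Q = [[-0.7428, 0.2413], [-0.3714, -0.7542], [0.0000, 0.5832], [0.5571, -0.1810]], R = [[5.3852, -4.2710], [0.0000, 3.4291]]

e_1 = v_1/‖v_1‖ = (-4, -2, 0, 3)/5.3852 = (-0.7428, -0.3714, 0.0000, 0.5571).
r_{12} = e_1·v_2 = -4.2710.
u_2 = v_2 + 4.2710·e_1 = (0.8276, -2.5862, 2.0000, -0.6207).
‖u_2‖ = 3.4291, so e_2 = (0.2413, -0.7542, 0.5832, -0.1810).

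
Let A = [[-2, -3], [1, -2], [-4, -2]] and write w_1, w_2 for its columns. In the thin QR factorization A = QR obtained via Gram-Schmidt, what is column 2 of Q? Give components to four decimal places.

w_1 = (-2, 1, -4); ‖w_1‖ = 4.5826, so q_1 = (-0.4364, 0.2182, -0.8729).
q_1·w_2 = (-0.4364)·(-3) + 0.2182·(-2) + (-0.8729)·(-2) = 2.6186.
u_2 = w_2 − 2.6186·q_1 = (-1.8571, -2.5714, 0.2857).
‖u_2‖ = 3.1848, so q_2 = (-0.5831, -0.8074, 0.0897).

q_2 = (-0.5831, -0.8074, 0.0897)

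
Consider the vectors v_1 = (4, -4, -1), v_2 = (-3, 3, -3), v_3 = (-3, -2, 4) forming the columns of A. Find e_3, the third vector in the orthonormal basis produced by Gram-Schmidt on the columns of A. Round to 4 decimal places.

v_1 = (4, -4, -1); ‖v_1‖ = 5.7446, so e_1 = (0.6963, -0.6963, -0.1741).
e_1·v_2 = 0.6963·(-3) + (-0.6963)·3 + (-0.1741)·(-3) = -3.6556.
u_2 = v_2 + 3.6556·e_1 = (-0.4545, 0.4545, -3.6364).
‖u_2‖ = 3.6927, so e_2 = (-0.1231, 0.1231, -0.9847).
e_1·v_3 = 0.6963·(-3) + (-0.6963)·(-2) + (-0.1741)·4 = -1.3926; e_2·v_3 = (-0.1231)·(-3) + 0.1231·(-2) + (-0.9847)·4 = -3.8158.
u_3 = v_3 + 1.3926·e_1 + 3.8158·e_2 = (-2.5000, -2.5000, 0.0000).
‖u_3‖ = 3.5355, so e_3 = (-0.7071, -0.7071, 0.0000).

e_3 = (-0.7071, -0.7071, 0.0000)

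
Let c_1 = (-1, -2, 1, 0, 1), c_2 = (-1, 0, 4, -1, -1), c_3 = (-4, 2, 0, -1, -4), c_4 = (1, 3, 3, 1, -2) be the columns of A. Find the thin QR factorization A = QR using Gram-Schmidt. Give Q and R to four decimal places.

Q = [[-0.3780, -0.1048, -0.8227, -0.1175], [-0.7559, 0.2795, 0.0164, 0.1271], [0.3780, 0.8386, -0.3350, 0.1965], [0.0000, -0.2446, -0.0624, 0.9633], [0.3780, -0.3844, -0.4548, -0.0598]], R = [[2.6458, 1.5119, -1.5119, -2.2678], [0.0000, 4.0883, 2.7605, 3.7738], [0.0000, 0.0000, 5.2052, -0.9310], [0.0000, 0.0000, 0.0000, 1.9361]]

c_1 = (-1, -2, 1, 0, 1); ‖c_1‖ = 2.6458, so q_1 = (-0.3780, -0.7559, 0.3780, 0.0000, 0.3780).
q_1·c_2 = (-0.3780)·(-1) + (-0.7559)·0 + 0.3780·4 + 0.0000·(-1) + 0.3780·(-1) = 1.5119.
u_2 = c_2 − 1.5119·q_1 = (-0.4286, 1.1429, 3.4286, -1.0000, -1.5714).
‖u_2‖ = 4.0883, so q_2 = (-0.1048, 0.2795, 0.8386, -0.2446, -0.3844).
q_1·c_3 = (-0.3780)·(-4) + (-0.7559)·2 + 0.3780·0 + 0.0000·(-1) + 0.3780·(-4) = -1.5119; q_2·c_3 = (-0.1048)·(-4) + 0.2795·2 + 0.8386·0 + (-0.2446)·(-1) + (-0.3844)·(-4) = 2.7605.
u_3 = c_3 + 1.5119·q_1 − 2.7605·q_2 = (-4.2821, 0.0855, -1.7436, -0.3248, -2.3675).
‖u_3‖ = 5.2052, so q_3 = (-0.8227, 0.0164, -0.3350, -0.0624, -0.4548).
q_1·c_4 = (-0.3780)·1 + (-0.7559)·3 + 0.3780·3 + 0.0000·1 + 0.3780·(-2) = -2.2678; q_2·c_4 = (-0.1048)·1 + 0.2795·3 + 0.8386·3 + (-0.2446)·1 + (-0.3844)·(-2) = 3.7738; q_3·c_4 = (-0.8227)·1 + 0.0164·3 + (-0.3350)·3 + (-0.0624)·1 + (-0.4548)·(-2) = -0.9310.
u_4 = c_4 + 2.2678·q_1 − 3.7738·q_2 + 0.9310·q_3 = (-0.2274, 0.2461, 0.3804, 1.8650, -0.1158).
‖u_4‖ = 1.9361, so q_4 = (-0.1175, 0.1271, 0.1965, 0.9633, -0.0598).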